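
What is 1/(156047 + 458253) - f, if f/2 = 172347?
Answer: -211745524199/614300 ≈ -3.4469e+5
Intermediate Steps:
f = 344694 (f = 2*172347 = 344694)
1/(156047 + 458253) - f = 1/(156047 + 458253) - 1*344694 = 1/614300 - 344694 = -211745524199/614300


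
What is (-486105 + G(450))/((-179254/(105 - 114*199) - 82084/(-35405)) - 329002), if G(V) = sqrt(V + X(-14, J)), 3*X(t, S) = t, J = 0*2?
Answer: 388631373662025/263022419278936 - 266493435*sqrt(1002)/131511209639468 ≈ 1.4775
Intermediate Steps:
J = 0
X(t, S) = t/3
G(V) = sqrt(-14/3 + V) (G(V) = sqrt(V + (1/3)*(-14)) = sqrt(V - 14/3) = sqrt(-14/3 + V))
(-486105 + G(450))/((-179254/(105 - 114*199) - 82084/(-35405)) - 329002) = (-486105 + sqrt(-42 + 9*450)/3)/((-179254/(105 - 114*199) - 82084/(-35405)) - 329002) = (-486105 + sqrt(-42 + 4050)/3)/((-179254/(105 - 22686) - 82084*(-1/35405)) - 329002) = (-486105 + sqrt(4008)/3)/((-179254/(-22581) + 82084/35405) - 329002) = (-486105 + (2*sqrt(1002))/3)/((-179254*(-1/22581) + 82084/35405) - 329002) = (-486105 + 2*sqrt(1002)/3)/((179254/22581 + 82084/35405) - 329002) = (-486105 + 2*sqrt(1002)/3)/(8200026674/799480305 - 329002) = (-486105 + 2*sqrt(1002)/3)/(-263022419278936/799480305) = (-486105 + 2*sqrt(1002)/3)*(-799480305/263022419278936) = 388631373662025/263022419278936 - 266493435*sqrt(1002)/131511209639468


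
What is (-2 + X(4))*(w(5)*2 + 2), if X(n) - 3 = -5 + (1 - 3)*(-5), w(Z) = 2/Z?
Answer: 84/5 ≈ 16.800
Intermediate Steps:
X(n) = 8 (X(n) = 3 + (-5 + (1 - 3)*(-5)) = 3 + (-5 - 2*(-5)) = 3 + (-5 + 10) = 3 + 5 = 8)
(-2 + X(4))*(w(5)*2 + 2) = (-2 + 8)*((2/5)*2 + 2) = 6*((2*(⅕))*2 + 2) = 6*((⅖)*2 + 2) = 6*(⅘ + 2) = 6*(14/5) = 84/5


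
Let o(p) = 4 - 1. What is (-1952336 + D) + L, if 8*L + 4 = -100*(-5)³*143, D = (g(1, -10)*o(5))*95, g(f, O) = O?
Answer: -1731749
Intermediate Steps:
o(p) = 3
D = -2850 (D = -10*3*95 = -30*95 = -2850)
L = 223437 (L = -½ + (-100*(-5)³*143)/8 = -½ + (-100*(-125)*143)/8 = -½ + (12500*143)/8 = -½ + (⅛)*1787500 = -½ + 446875/2 = 223437)
(-1952336 + D) + L = (-1952336 - 2850) + 223437 = -1955186 + 223437 = -1731749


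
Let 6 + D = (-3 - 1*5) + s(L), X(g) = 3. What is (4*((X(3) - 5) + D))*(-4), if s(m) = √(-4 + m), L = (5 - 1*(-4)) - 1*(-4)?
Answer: 208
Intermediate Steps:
L = 13 (L = (5 + 4) + 4 = 9 + 4 = 13)
D = -11 (D = -6 + ((-3 - 1*5) + √(-4 + 13)) = -6 + ((-3 - 5) + √9) = -6 + (-8 + 3) = -6 - 5 = -11)
(4*((X(3) - 5) + D))*(-4) = (4*((3 - 5) - 11))*(-4) = (4*(-2 - 11))*(-4) = (4*(-13))*(-4) = -52*(-4) = 208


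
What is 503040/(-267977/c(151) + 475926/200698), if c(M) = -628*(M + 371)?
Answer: 16548007755663360/104899302781 ≈ 1.5775e+5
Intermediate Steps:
c(M) = -232988 - 628*M (c(M) = -628*(371 + M) = -232988 - 628*M)
503040/(-267977/c(151) + 475926/200698) = 503040/(-267977/(-232988 - 628*151) + 475926/200698) = 503040/(-267977/(-232988 - 94828) + 475926*(1/200698)) = 503040/(-267977/(-327816) + 237963/100349) = 503040/(-267977*(-1/327816) + 237963/100349) = 503040/(267977/327816 + 237963/100349) = 503040/(104899302781/32896007784) = 503040*(32896007784/104899302781) = 16548007755663360/104899302781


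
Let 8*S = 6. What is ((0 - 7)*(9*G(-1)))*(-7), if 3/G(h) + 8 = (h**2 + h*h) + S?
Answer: -252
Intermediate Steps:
S = 3/4 (S = (1/8)*6 = 3/4 ≈ 0.75000)
G(h) = 3/(-29/4 + 2*h**2) (G(h) = 3/(-8 + ((h**2 + h*h) + 3/4)) = 3/(-8 + ((h**2 + h**2) + 3/4)) = 3/(-8 + (2*h**2 + 3/4)) = 3/(-8 + (3/4 + 2*h**2)) = 3/(-29/4 + 2*h**2))
((0 - 7)*(9*G(-1)))*(-7) = ((0 - 7)*(9*(12/(-29 + 8*(-1)**2))))*(-7) = -63*12/(-29 + 8*1)*(-7) = -63*12/(-29 + 8)*(-7) = -63*12/(-21)*(-7) = -63*12*(-1/21)*(-7) = -63*(-4)/7*(-7) = -7*(-36/7)*(-7) = 36*(-7) = -252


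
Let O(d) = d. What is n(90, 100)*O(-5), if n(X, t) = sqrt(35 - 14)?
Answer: -5*sqrt(21) ≈ -22.913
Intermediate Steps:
n(X, t) = sqrt(21)
n(90, 100)*O(-5) = sqrt(21)*(-5) = -5*sqrt(21)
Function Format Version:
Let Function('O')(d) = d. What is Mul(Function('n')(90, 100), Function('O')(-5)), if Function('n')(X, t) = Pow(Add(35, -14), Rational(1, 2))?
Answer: Mul(-5, Pow(21, Rational(1, 2))) ≈ -22.913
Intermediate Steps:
Function('n')(X, t) = Pow(21, Rational(1, 2))
Mul(Function('n')(90, 100), Function('O')(-5)) = Mul(Pow(21, Rational(1, 2)), -5) = Mul(-5, Pow(21, Rational(1, 2)))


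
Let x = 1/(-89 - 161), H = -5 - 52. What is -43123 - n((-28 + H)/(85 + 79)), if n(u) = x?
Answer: -10780749/250 ≈ -43123.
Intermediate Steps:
H = -57
x = -1/250 (x = 1/(-250) = -1/250 ≈ -0.0040000)
n(u) = -1/250
-43123 - n((-28 + H)/(85 + 79)) = -43123 - 1*(-1/250) = -43123 + 1/250 = -10780749/250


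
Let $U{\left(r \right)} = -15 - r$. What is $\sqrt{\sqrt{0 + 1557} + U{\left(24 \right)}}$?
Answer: $\sqrt{-39 + 3 \sqrt{173}} \approx 0.67738$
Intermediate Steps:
$\sqrt{\sqrt{0 + 1557} + U{\left(24 \right)}} = \sqrt{\sqrt{0 + 1557} - 39} = \sqrt{\sqrt{1557} - 39} = \sqrt{3 \sqrt{173} - 39} = \sqrt{-39 + 3 \sqrt{173}}$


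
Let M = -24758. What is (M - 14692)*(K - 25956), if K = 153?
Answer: 1017928350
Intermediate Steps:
(M - 14692)*(K - 25956) = (-24758 - 14692)*(153 - 25956) = -39450*(-25803) = 1017928350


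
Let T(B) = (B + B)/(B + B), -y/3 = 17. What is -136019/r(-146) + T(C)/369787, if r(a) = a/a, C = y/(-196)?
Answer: -50298057952/369787 ≈ -1.3602e+5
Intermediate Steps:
y = -51 (y = -3*17 = -51)
C = 51/196 (C = -51/(-196) = -51*(-1/196) = 51/196 ≈ 0.26020)
T(B) = 1 (T(B) = (2*B)/((2*B)) = (2*B)*(1/(2*B)) = 1)
r(a) = 1
-136019/r(-146) + T(C)/369787 = -136019/1 + 1/369787 = -136019*1 + 1*(1/369787) = -136019 + 1/369787 = -50298057952/369787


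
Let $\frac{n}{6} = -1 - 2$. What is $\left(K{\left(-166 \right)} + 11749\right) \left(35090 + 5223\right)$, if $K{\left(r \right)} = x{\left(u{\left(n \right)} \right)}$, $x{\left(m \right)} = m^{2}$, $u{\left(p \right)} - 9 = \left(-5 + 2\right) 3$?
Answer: $473637437$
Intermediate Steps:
$n = -18$ ($n = 6 \left(-1 - 2\right) = 6 \left(-3\right) = -18$)
$u{\left(p \right)} = 0$ ($u{\left(p \right)} = 9 + \left(-5 + 2\right) 3 = 9 - 9 = 0$)
$K{\left(r \right)} = 0$ ($K{\left(r \right)} = 0^{2} = 0$)
$\left(K{\left(-166 \right)} + 11749\right) \left(35090 + 5223\right) = \left(0 + 11749\right) \left(35090 + 5223\right) = 11749 \cdot 40313 = 473637437$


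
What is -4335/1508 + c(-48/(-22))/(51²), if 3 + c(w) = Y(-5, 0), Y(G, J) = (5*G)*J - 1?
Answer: -11281367/3922308 ≈ -2.8762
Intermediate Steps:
Y(G, J) = -1 + 5*G*J (Y(G, J) = 5*G*J - 1 = -1 + 5*G*J)
c(w) = -4 (c(w) = -3 + (-1 + 5*(-5)*0) = -3 + (-1 + 0) = -3 - 1 = -4)
-4335/1508 + c(-48/(-22))/(51²) = -4335/1508 - 4/(51²) = -4335*1/1508 - 4/2601 = -4335/1508 - 4*1/2601 = -4335/1508 - 4/2601 = -11281367/3922308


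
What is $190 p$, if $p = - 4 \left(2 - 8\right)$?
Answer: $4560$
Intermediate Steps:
$p = 24$ ($p = \left(-4\right) \left(-6\right) = 24$)
$190 p = 190 \cdot 24 = 4560$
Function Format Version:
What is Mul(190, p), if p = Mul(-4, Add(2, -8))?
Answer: 4560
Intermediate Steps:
p = 24 (p = Mul(-4, -6) = 24)
Mul(190, p) = Mul(190, 24) = 4560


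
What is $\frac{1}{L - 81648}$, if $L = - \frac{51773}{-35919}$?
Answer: $- \frac{35919}{2932662739} \approx -1.2248 \cdot 10^{-5}$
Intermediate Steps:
$L = \frac{51773}{35919}$ ($L = \left(-51773\right) \left(- \frac{1}{35919}\right) = \frac{51773}{35919} \approx 1.4414$)
$\frac{1}{L - 81648} = \frac{1}{\frac{51773}{35919} - 81648} = \frac{1}{- \frac{2932662739}{35919}} = - \frac{35919}{2932662739}$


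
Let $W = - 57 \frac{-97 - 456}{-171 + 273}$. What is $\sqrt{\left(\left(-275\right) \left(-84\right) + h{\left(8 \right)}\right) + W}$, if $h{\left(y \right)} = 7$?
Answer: $\frac{23 \sqrt{51170}}{34} \approx 153.02$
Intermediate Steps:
$W = \frac{10507}{34}$ ($W = - 57 \left(- \frac{553}{102}\right) = - 57 \left(\left(-553\right) \frac{1}{102}\right) = \left(-57\right) \left(- \frac{553}{102}\right) = \frac{10507}{34} \approx 309.03$)
$\sqrt{\left(\left(-275\right) \left(-84\right) + h{\left(8 \right)}\right) + W} = \sqrt{\left(\left(-275\right) \left(-84\right) + 7\right) + \frac{10507}{34}} = \sqrt{\left(23100 + 7\right) + \frac{10507}{34}} = \sqrt{23107 + \frac{10507}{34}} = \sqrt{\frac{796145}{34}} = \frac{23 \sqrt{51170}}{34}$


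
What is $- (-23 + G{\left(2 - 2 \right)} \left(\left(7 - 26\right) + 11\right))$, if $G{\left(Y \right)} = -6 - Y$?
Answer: $-25$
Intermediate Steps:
$- (-23 + G{\left(2 - 2 \right)} \left(\left(7 - 26\right) + 11\right)) = - (-23 + \left(-6 - \left(2 - 2\right)\right) \left(\left(7 - 26\right) + 11\right)) = - (-23 + \left(-6 - 0\right) \left(-19 + 11\right)) = - (-23 + \left(-6 + 0\right) \left(-8\right)) = - (-23 - -48) = - (-23 + 48) = \left(-1\right) 25 = -25$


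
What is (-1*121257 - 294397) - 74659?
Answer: -490313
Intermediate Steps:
(-1*121257 - 294397) - 74659 = (-121257 - 294397) - 74659 = -415654 - 74659 = -490313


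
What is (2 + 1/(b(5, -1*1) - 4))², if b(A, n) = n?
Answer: 81/25 ≈ 3.2400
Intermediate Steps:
(2 + 1/(b(5, -1*1) - 4))² = (2 + 1/(-1*1 - 4))² = (2 + 1/(-1 - 4))² = (2 + 1/(-5))² = (2 - ⅕)² = (9/5)² = 81/25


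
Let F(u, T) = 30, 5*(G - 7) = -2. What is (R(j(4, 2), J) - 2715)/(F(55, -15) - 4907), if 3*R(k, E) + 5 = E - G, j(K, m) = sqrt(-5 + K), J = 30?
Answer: 40633/73155 ≈ 0.55544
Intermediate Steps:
G = 33/5 (G = 7 + (1/5)*(-2) = 7 - 2/5 = 33/5 ≈ 6.6000)
R(k, E) = -58/15 + E/3 (R(k, E) = -5/3 + (E - 1*33/5)/3 = -5/3 + (E - 33/5)/3 = -5/3 + (-33/5 + E)/3 = -5/3 + (-11/5 + E/3) = -58/15 + E/3)
(R(j(4, 2), J) - 2715)/(F(55, -15) - 4907) = ((-58/15 + (1/3)*30) - 2715)/(30 - 4907) = ((-58/15 + 10) - 2715)/(-4877) = (92/15 - 2715)*(-1/4877) = -40633/15*(-1/4877) = 40633/73155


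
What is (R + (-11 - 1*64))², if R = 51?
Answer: 576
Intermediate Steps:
(R + (-11 - 1*64))² = (51 + (-11 - 1*64))² = (51 + (-11 - 64))² = (51 - 75)² = (-24)² = 576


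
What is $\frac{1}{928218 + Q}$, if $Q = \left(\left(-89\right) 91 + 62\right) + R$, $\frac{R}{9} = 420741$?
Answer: $\frac{1}{4706850} \approx 2.1246 \cdot 10^{-7}$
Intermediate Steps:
$R = 3786669$ ($R = 9 \cdot 420741 = 3786669$)
$Q = 3778632$ ($Q = \left(\left(-89\right) 91 + 62\right) + 3786669 = \left(-8099 + 62\right) + 3786669 = -8037 + 3786669 = 3778632$)
$\frac{1}{928218 + Q} = \frac{1}{928218 + 3778632} = \frac{1}{4706850}$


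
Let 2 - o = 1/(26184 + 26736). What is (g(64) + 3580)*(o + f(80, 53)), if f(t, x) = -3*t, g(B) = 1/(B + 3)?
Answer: -3021039940421/3545640 ≈ -8.5204e+5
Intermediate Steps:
g(B) = 1/(3 + B)
o = 105839/52920 (o = 2 - 1/(26184 + 26736) = 2 - 1/52920 = 105839/52920 ≈ 2.0000)
(g(64) + 3580)*(o + f(80, 53)) = (1/(3 + 64) + 3580)*(105839/52920 - 3*80) = (1/67 + 3580)*(105839/52920 - 240) = (1/67 + 3580)*(-12594961/52920) = (239861/67)*(-12594961/52920) = -3021039940421/3545640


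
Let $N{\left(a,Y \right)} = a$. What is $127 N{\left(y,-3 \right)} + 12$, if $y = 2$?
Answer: $266$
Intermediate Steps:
$127 N{\left(y,-3 \right)} + 12 = 127 \cdot 2 + 12 = 254 + 12 = 266$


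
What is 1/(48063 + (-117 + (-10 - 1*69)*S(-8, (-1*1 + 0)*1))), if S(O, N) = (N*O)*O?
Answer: 1/53002 ≈ 1.8867e-5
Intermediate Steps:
S(O, N) = N*O**2
1/(48063 + (-117 + (-10 - 1*69)*S(-8, (-1*1 + 0)*1))) = 1/(48063 + (-117 + (-10 - 1*69)*(((-1*1 + 0)*1)*(-8)**2))) = 1/(48063 + (-117 + (-10 - 69)*(((-1 + 0)*1)*64))) = 1/(48063 + (-117 - 79*(-1*1)*64)) = 1/(48063 + (-117 - (-79)*64)) = 1/(48063 + (-117 - 79*(-64))) = 1/(48063 + (-117 + 5056)) = 1/(48063 + 4939) = 1/53002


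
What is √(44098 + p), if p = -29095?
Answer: 3*√1667 ≈ 122.49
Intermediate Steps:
√(44098 + p) = √(44098 - 29095) = √15003 = 3*√1667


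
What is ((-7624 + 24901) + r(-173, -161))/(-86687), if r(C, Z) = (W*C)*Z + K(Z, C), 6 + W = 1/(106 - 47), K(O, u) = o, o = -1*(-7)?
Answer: 8812353/5114533 ≈ 1.7230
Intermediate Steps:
o = 7
K(O, u) = 7
W = -353/59 (W = -6 + 1/(106 - 47) = -6 + 1/59 = -353/59 ≈ -5.9830)
r(C, Z) = 7 - 353*C*Z/59 (r(C, Z) = (-353*C/59)*Z + 7 = -353*C*Z/59 + 7 = 7 - 353*C*Z/59)
((-7624 + 24901) + r(-173, -161))/(-86687) = ((-7624 + 24901) + (7 - 353/59*(-173)*(-161)))/(-86687) = (17277 + (7 - 9832109/59))*(-1/86687) = (17277 - 9831696/59)*(-1/86687) = -8812353/59*(-1/86687) = 8812353/5114533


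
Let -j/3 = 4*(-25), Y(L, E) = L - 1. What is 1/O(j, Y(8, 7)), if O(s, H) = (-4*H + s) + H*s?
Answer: 1/2372 ≈ 0.00042159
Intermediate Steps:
Y(L, E) = -1 + L
j = 300 (j = -12*(-25) = -3*(-100) = 300)
O(s, H) = s - 4*H + H*s (O(s, H) = (s - 4*H) + H*s = s - 4*H + H*s)
1/O(j, Y(8, 7)) = 1/(300 - 4*(-1 + 8) + (-1 + 8)*300) = 1/(300 - 4*7 + 7*300) = 1/(300 - 28 + 2100) = 1/2372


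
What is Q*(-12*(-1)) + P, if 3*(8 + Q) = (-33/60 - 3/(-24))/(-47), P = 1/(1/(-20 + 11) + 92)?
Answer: -37295951/388690 ≈ -95.953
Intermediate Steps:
P = 9/827 (P = 1/(1/(-9) + 92) = 1/(-1/9 + 92) = 1/(827/9) = 9/827 ≈ 0.010883)
Q = -45103/5640 (Q = -8 + ((-33/60 - 3/(-24))/(-47))/3 = -8 + ((-33*1/60 - 3*(-1/24))*(-1/47))/3 = -8 + ((-11/20 + 1/8)*(-1/47))/3 = -8 + (-17/40*(-1/47))/3 = -8 + (1/3)*(17/1880) = -8 + 17/5640 = -45103/5640 ≈ -7.9970)
Q*(-12*(-1)) + P = -(-45103)*(-1)/470 + 9/827 = -45103/5640*12 + 9/827 = -45103/470 + 9/827 = -37295951/388690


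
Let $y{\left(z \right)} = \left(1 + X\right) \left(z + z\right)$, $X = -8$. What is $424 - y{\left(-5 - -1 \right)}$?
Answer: $368$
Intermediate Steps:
$y{\left(z \right)} = - 14 z$ ($y{\left(z \right)} = \left(1 - 8\right) \left(z + z\right) = - 7 \cdot 2 z = - 14 z$)
$424 - y{\left(-5 - -1 \right)} = 424 - - 14 \left(-5 - -1\right) = 424 - - 14 \left(-5 + 1\right) = 424 - \left(-14\right) \left(-4\right) = 424 - 56 = 368$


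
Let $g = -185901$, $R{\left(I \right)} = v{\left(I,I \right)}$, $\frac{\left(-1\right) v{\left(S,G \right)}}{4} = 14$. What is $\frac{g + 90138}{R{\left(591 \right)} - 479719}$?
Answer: $\frac{31921}{159925} \approx 0.1996$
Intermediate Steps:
$v{\left(S,G \right)} = -56$ ($v{\left(S,G \right)} = \left(-4\right) 14 = -56$)
$R{\left(I \right)} = -56$
$\frac{g + 90138}{R{\left(591 \right)} - 479719} = \frac{-185901 + 90138}{-56 - 479719} = - \frac{95763}{-479775} = \left(-95763\right) \left(- \frac{1}{479775}\right) = \frac{31921}{159925}$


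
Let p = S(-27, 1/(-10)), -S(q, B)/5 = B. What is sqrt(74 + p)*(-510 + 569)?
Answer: 59*sqrt(298)/2 ≈ 509.25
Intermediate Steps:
S(q, B) = -5*B
p = 1/2 (p = -5/(-10) = -5*(-1/10) = 1/2 ≈ 0.50000)
sqrt(74 + p)*(-510 + 569) = sqrt(74 + 1/2)*(-510 + 569) = sqrt(149/2)*59 = (sqrt(298)/2)*59 = 59*sqrt(298)/2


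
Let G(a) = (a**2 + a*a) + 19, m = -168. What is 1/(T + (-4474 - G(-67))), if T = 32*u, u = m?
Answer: -1/18847 ≈ -5.3059e-5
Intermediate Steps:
u = -168
G(a) = 19 + 2*a**2 (G(a) = (a**2 + a**2) + 19 = 2*a**2 + 19 = 19 + 2*a**2)
T = -5376 (T = 32*(-168) = -5376)
1/(T + (-4474 - G(-67))) = 1/(-5376 + (-4474 - (19 + 2*(-67)**2))) = 1/(-5376 + (-4474 - (19 + 2*4489))) = 1/(-5376 + (-4474 - (19 + 8978))) = 1/(-5376 + (-4474 - 1*8997)) = 1/(-5376 + (-4474 - 8997)) = 1/(-5376 - 13471) = 1/(-18847) = -1/18847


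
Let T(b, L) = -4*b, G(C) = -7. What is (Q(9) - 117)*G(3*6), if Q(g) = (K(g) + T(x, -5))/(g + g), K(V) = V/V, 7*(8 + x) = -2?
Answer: 14503/18 ≈ 805.72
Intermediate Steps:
x = -58/7 (x = -8 + (⅐)*(-2) = -8 - 2/7 = -58/7 ≈ -8.2857)
K(V) = 1
Q(g) = 239/(14*g) (Q(g) = (1 - 4*(-58/7))/(g + g) = (1 + 232/7)/((2*g)) = 239*(1/(2*g))/7 = 239/(14*g))
(Q(9) - 117)*G(3*6) = ((239/14)/9 - 117)*(-7) = ((239/14)*(⅑) - 117)*(-7) = (239/126 - 117)*(-7) = -14503/126*(-7) = 14503/18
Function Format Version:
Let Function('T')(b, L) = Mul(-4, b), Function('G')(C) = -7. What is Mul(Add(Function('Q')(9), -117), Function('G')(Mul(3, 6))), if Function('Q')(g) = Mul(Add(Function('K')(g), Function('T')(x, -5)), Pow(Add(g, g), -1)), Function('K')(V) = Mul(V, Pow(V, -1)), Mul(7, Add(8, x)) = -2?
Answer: Rational(14503, 18) ≈ 805.72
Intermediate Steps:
x = Rational(-58, 7) (x = Add(-8, Mul(Rational(1, 7), -2)) = Add(-8, Rational(-2, 7)) = Rational(-58, 7) ≈ -8.2857)
Function('K')(V) = 1
Function('Q')(g) = Mul(Rational(239, 14), Pow(g, -1)) (Function('Q')(g) = Mul(Add(1, Mul(-4, Rational(-58, 7))), Pow(Add(g, g), -1)) = Mul(Add(1, Rational(232, 7)), Pow(Mul(2, g), -1)) = Mul(Rational(239, 7), Mul(Rational(1, 2), Pow(g, -1))) = Mul(Rational(239, 14), Pow(g, -1)))
Mul(Add(Function('Q')(9), -117), Function('G')(Mul(3, 6))) = Mul(Add(Mul(Rational(239, 14), Pow(9, -1)), -117), -7) = Mul(Add(Mul(Rational(239, 14), Rational(1, 9)), -117), -7) = Mul(Add(Rational(239, 126), -117), -7) = Mul(Rational(-14503, 126), -7) = Rational(14503, 18)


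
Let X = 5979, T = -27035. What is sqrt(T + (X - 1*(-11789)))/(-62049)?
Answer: -I*sqrt(9267)/62049 ≈ -0.0015514*I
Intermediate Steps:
sqrt(T + (X - 1*(-11789)))/(-62049) = sqrt(-27035 + (5979 - 1*(-11789)))/(-62049) = sqrt(-27035 + (5979 + 11789))*(-1/62049) = sqrt(-27035 + 17768)*(-1/62049) = sqrt(-9267)*(-1/62049) = (I*sqrt(9267))*(-1/62049) = -I*sqrt(9267)/62049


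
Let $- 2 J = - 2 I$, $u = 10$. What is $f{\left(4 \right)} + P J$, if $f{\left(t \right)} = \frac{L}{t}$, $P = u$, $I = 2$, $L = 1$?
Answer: $\frac{81}{4} \approx 20.25$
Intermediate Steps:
$P = 10$
$J = 2$ ($J = - \frac{\left(-2\right) 2}{2} = \left(- \frac{1}{2}\right) \left(-4\right) = 2$)
$f{\left(t \right)} = \frac{1}{t}$ ($f{\left(t \right)} = 1 \frac{1}{t} = \frac{1}{t}$)
$f{\left(4 \right)} + P J = \frac{1}{4} + 10 \cdot 2 = \frac{1}{4} + 20 = \frac{81}{4}$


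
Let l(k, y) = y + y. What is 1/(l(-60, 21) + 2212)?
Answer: 1/2254 ≈ 0.00044366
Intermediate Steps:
l(k, y) = 2*y
1/(l(-60, 21) + 2212) = 1/(2*21 + 2212) = 1/(42 + 2212) = 1/2254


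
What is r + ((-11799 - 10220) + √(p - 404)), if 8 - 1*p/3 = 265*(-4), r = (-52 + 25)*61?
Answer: -23666 + 20*√7 ≈ -23613.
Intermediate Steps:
r = -1647 (r = -27*61 = -1647)
p = 3204 (p = 24 - 795*(-4) = 24 - 3*(-1060) = 24 + 3180 = 3204)
r + ((-11799 - 10220) + √(p - 404)) = -1647 + ((-11799 - 10220) + √(3204 - 404)) = -1647 + (-22019 + √2800) = -1647 + (-22019 + 20*√7) = -23666 + 20*√7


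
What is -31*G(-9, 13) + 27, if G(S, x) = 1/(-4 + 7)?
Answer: 50/3 ≈ 16.667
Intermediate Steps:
G(S, x) = 1/3
-31*G(-9, 13) + 27 = -31*1/3 + 27 = -31/3 + 27 = 50/3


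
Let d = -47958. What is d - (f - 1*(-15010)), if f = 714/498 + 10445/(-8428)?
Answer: -44047763229/699524 ≈ -62968.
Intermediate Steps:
f = 135997/699524 (f = 714*(1/498) + 10445*(-1/8428) = 119/83 - 10445/8428 = 135997/699524 ≈ 0.19441)
d - (f - 1*(-15010)) = -47958 - (135997/699524 - 1*(-15010)) = -47958 - (135997/699524 + 15010) = -47958 - 1*10499991237/699524 = -47958 - 10499991237/699524 = -44047763229/699524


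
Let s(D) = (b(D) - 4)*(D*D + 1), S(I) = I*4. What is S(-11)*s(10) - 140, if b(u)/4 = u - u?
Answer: 17636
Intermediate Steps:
b(u) = 0 (b(u) = 4*(u - u) = 4*0 = 0)
S(I) = 4*I
s(D) = -4 - 4*D² (s(D) = (0 - 4)*(D*D + 1) = -4*(D² + 1) = -4*(1 + D²) = -4 - 4*D²)
S(-11)*s(10) - 140 = (4*(-11))*(-4 - 4*10²) - 140 = -44*(-4 - 4*100) - 140 = -44*(-4 - 400) - 140 = -44*(-404) - 140 = 17776 - 140 = 17636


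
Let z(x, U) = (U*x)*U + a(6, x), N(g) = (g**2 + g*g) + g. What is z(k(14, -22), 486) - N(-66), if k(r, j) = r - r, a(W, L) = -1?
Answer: -8647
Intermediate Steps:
k(r, j) = 0
N(g) = g + 2*g**2 (N(g) = (g**2 + g**2) + g = 2*g**2 + g = g + 2*g**2)
z(x, U) = -1 + x*U**2 (z(x, U) = (U*x)*U - 1 = x*U**2 - 1 = -1 + x*U**2)
z(k(14, -22), 486) - N(-66) = (-1 + 0*486**2) - (-66)*(1 + 2*(-66)) = (-1 + 0*236196) - (-66)*(1 - 132) = (-1 + 0) - (-66)*(-131) = -1 - 1*8646 = -1 - 8646 = -8647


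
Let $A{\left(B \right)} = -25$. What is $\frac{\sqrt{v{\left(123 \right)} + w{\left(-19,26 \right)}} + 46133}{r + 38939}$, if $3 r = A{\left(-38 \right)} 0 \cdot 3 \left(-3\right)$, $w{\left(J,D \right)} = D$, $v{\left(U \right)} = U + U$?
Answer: $\frac{46133}{38939} + \frac{4 \sqrt{17}}{38939} \approx 1.1852$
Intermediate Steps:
$v{\left(U \right)} = 2 U$
$r = 0$ ($r = \frac{\left(-25\right) 0 \cdot 3 \left(-3\right)}{3} = \frac{\left(-25\right) 0 \left(-3\right)}{3} = \frac{\left(-25\right) 0}{3} = \frac{1}{3} \cdot 0 = 0$)
$\frac{\sqrt{v{\left(123 \right)} + w{\left(-19,26 \right)}} + 46133}{r + 38939} = \frac{\sqrt{2 \cdot 123 + 26} + 46133}{0 + 38939} = \frac{\sqrt{246 + 26} + 46133}{38939} = \left(\sqrt{272} + 46133\right) \frac{1}{38939} = \left(4 \sqrt{17} + 46133\right) \frac{1}{38939} = \left(46133 + 4 \sqrt{17}\right) \frac{1}{38939} = \frac{46133}{38939} + \frac{4 \sqrt{17}}{38939}$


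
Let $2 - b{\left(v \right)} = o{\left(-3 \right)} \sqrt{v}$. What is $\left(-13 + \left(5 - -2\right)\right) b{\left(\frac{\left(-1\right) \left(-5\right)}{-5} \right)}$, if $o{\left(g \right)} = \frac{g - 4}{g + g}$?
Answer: $-12 + 7 i \approx -12.0 + 7.0 i$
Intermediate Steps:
$o{\left(g \right)} = \frac{-4 + g}{2 g}$
$b{\left(v \right)} = 2 - \frac{7 \sqrt{v}}{6}$ ($b{\left(v \right)} = 2 - \frac{-4 - 3}{2 \left(-3\right)} \sqrt{v} = 2 - \frac{1}{2} \left(- \frac{1}{3}\right) \left(-7\right) \sqrt{v} = 2 - \frac{7 \sqrt{v}}{6}$)
$\left(-13 + \left(5 - -2\right)\right) b{\left(\frac{\left(-1\right) \left(-5\right)}{-5} \right)} = \left(-13 + \left(5 - -2\right)\right) \left(2 - \frac{7 \sqrt{\frac{\left(-1\right) \left(-5\right)}{-5}}}{6}\right) = \left(-13 + \left(5 + \left(-1 + 3\right)\right)\right) \left(2 - \frac{7 \sqrt{5 \left(- \frac{1}{5}\right)}}{6}\right) = \left(-13 + \left(5 + 2\right)\right) \left(2 - \frac{7 \sqrt{-1}}{6}\right) = \left(-13 + 7\right) \left(2 - \frac{7 i}{6}\right) = - 6 \left(2 - \frac{7 i}{6}\right) = -12 + 7 i$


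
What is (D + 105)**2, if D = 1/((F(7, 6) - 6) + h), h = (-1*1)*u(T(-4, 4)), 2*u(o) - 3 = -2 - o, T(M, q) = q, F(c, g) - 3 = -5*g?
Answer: 43731769/3969 ≈ 11018.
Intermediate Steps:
F(c, g) = 3 - 5*g
u(o) = 1/2 - o/2 (u(o) = 3/2 + (-2 - o)/2 = 3/2 + (-1 - o/2) = 1/2 - o/2)
h = 3/2 (h = (-1*1)*(1/2 - 1/2*4) = -(1/2 - 2) = -1*(-3/2) = 3/2 ≈ 1.5000)
D = -2/63 (D = 1/(((3 - 5*6) - 6) + 3/2) = 1/(((3 - 30) - 6) + 3/2) = 1/((-27 - 6) + 3/2) = 1/(-33 + 3/2) = 1/(-63/2) = -2/63 ≈ -0.031746)
(D + 105)**2 = (-2/63 + 105)**2 = (6613/63)**2 = 43731769/3969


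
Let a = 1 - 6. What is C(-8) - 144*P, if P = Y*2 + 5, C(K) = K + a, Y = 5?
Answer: -2173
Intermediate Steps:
a = -5
C(K) = -5 + K (C(K) = K - 5 = -5 + K)
P = 15 (P = 5*2 + 5 = 10 + 5 = 15)
C(-8) - 144*P = (-5 - 8) - 144*15 = -13 - 2160 = -2173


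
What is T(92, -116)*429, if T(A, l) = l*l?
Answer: 5772624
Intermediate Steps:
T(A, l) = l²
T(92, -116)*429 = (-116)²*429 = 13456*429 = 5772624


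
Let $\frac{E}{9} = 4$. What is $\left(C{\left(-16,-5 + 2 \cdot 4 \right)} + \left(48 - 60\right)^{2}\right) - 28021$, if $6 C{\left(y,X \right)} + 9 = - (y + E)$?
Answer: $- \frac{167291}{6} \approx -27882.0$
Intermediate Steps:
$E = 36$ ($E = 9 \cdot 4 = 36$)
$C{\left(y,X \right)} = - \frac{15}{2} - \frac{y}{6}$ ($C{\left(y,X \right)} = - \frac{3}{2} + \frac{\left(-1\right) \left(y + 36\right)}{6} = - \frac{3}{2} + \frac{\left(-1\right) \left(36 + y\right)}{6} = - \frac{3}{2} + \frac{-36 - y}{6} = - \frac{3}{2} - \left(6 + \frac{y}{6}\right) = - \frac{15}{2} - \frac{y}{6}$)
$\left(C{\left(-16,-5 + 2 \cdot 4 \right)} + \left(48 - 60\right)^{2}\right) - 28021 = \left(\left(- \frac{15}{2} - - \frac{8}{3}\right) + \left(48 - 60\right)^{2}\right) - 28021 = \left(\left(- \frac{15}{2} + \frac{8}{3}\right) + \left(-12\right)^{2}\right) - 28021 = \left(- \frac{29}{6} + 144\right) - 28021 = \frac{835}{6} - 28021 = - \frac{167291}{6}$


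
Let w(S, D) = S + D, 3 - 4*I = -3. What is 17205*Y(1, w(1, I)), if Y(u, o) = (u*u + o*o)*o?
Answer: 2494725/8 ≈ 3.1184e+5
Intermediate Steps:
I = 3/2 (I = ¾ - ¼*(-3) = ¾ + ¾ = 3/2 ≈ 1.5000)
w(S, D) = D + S
Y(u, o) = o*(o² + u²) (Y(u, o) = (u² + o²)*o = (o² + u²)*o = o*(o² + u²))
17205*Y(1, w(1, I)) = 17205*((3/2 + 1)*((3/2 + 1)² + 1²)) = 17205*(5*((5/2)² + 1)/2) = 17205*(5*(25/4 + 1)/2) = 17205*((5/2)*(29/4)) = 17205*(145/8) = 2494725/8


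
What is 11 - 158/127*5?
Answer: 607/127 ≈ 4.7795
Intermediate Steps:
11 - 158/127*5 = 11 - 790/127 = 607/127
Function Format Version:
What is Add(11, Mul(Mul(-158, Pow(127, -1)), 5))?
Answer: Rational(607, 127) ≈ 4.7795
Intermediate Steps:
Add(11, Mul(Mul(-158, Pow(127, -1)), 5)) = Add(11, Mul(Mul(-158, Rational(1, 127)), 5)) = Add(11, Mul(Rational(-158, 127), 5)) = Add(11, Rational(-790, 127)) = Rational(607, 127)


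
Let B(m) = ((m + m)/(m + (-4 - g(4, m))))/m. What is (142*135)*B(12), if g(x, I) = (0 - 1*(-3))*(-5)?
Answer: 38340/23 ≈ 1667.0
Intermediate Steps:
g(x, I) = -15 (g(x, I) = (0 + 3)*(-5) = 3*(-5) = -15)
B(m) = 2/(11 + m) (B(m) = ((m + m)/(m + (-4 - 1*(-15))))/m = ((2*m)/(m + (-4 + 15)))/m = ((2*m)/(m + 11))/m = ((2*m)/(11 + m))/m = (2*m/(11 + m))/m = 2/(11 + m))
(142*135)*B(12) = (142*135)*(2/(11 + 12)) = 19170*(2/23) = 38340/23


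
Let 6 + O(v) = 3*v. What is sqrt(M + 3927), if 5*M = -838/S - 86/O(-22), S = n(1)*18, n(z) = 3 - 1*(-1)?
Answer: sqrt(883105)/15 ≈ 62.649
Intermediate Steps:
n(z) = 4 (n(z) = 3 + 1 = 4)
O(v) = -6 + 3*v
S = 72 (S = 4*18 = 72)
M = -94/45 (M = (-838/72 - 86/(-6 + 3*(-22)))/5 = (-838*1/72 - 86/(-6 - 66))/5 = (-419/36 - 86/(-72))/5 = (-419/36 - 86*(-1/72))/5 = (-419/36 + 43/36)/5 = (1/5)*(-94/9) = -94/45 ≈ -2.0889)
sqrt(M + 3927) = sqrt(-94/45 + 3927) = sqrt(176621/45) = sqrt(883105)/15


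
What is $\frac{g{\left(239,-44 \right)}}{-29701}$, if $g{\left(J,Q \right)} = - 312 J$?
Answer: $\frac{74568}{29701} \approx 2.5106$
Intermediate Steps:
$\frac{g{\left(239,-44 \right)}}{-29701} = \frac{\left(-312\right) 239}{-29701} = \left(-74568\right) \left(- \frac{1}{29701}\right) = \frac{74568}{29701}$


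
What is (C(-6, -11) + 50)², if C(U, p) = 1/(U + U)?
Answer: 358801/144 ≈ 2491.7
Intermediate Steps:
C(U, p) = 1/(2*U)
(C(-6, -11) + 50)² = ((½)/(-6) + 50)² = ((½)*(-⅙) + 50)² = (-1/12 + 50)² = (599/12)² = 358801/144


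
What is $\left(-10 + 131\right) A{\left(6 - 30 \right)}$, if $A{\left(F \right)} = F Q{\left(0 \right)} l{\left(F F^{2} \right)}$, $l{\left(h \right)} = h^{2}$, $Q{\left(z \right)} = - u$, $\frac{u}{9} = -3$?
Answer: $-14984002142208$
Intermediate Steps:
$u = -27$ ($u = 9 \left(-3\right) = -27$)
$Q{\left(z \right)} = 27$ ($Q{\left(z \right)} = \left(-1\right) \left(-27\right) = 27$)
$A{\left(F \right)} = 27 F^{7}$ ($A{\left(F \right)} = F 27 \left(F F^{2}\right)^{2} = 27 F \left(F^{3}\right)^{2} = 27 F F^{6} = 27 F^{7}$)
$\left(-10 + 131\right) A{\left(6 - 30 \right)} = \left(-10 + 131\right) 27 \left(6 - 30\right)^{7} = 121 \cdot 27 \left(6 - 30\right)^{7} = 121 \cdot 27 \left(-24\right)^{7} = 121 \cdot 27 \left(-4586471424\right) = 121 \left(-123834728448\right) = -14984002142208$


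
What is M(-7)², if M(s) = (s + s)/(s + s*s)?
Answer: ⅑ ≈ 0.11111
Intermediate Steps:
M(s) = 2*s/(s + s²) (M(s) = (2*s)/(s + s²) = 2*s/(s + s²))
M(-7)² = (2/(1 - 7))² = (2/(-6))² = (2*(-⅙))² = (-⅓)² = ⅑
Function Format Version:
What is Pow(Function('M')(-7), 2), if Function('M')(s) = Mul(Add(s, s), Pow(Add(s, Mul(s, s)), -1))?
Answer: Rational(1, 9) ≈ 0.11111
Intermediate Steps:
Function('M')(s) = Mul(2, s, Pow(Add(s, Pow(s, 2)), -1)) (Function('M')(s) = Mul(Mul(2, s), Pow(Add(s, Pow(s, 2)), -1)) = Mul(2, s, Pow(Add(s, Pow(s, 2)), -1)))
Pow(Function('M')(-7), 2) = Pow(Mul(2, Pow(Add(1, -7), -1)), 2) = Pow(Mul(2, Pow(-6, -1)), 2) = Pow(Mul(2, Rational(-1, 6)), 2) = Pow(Rational(-1, 3), 2) = Rational(1, 9)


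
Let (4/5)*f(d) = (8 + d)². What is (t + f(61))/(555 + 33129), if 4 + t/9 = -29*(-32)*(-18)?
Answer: -192561/44912 ≈ -4.2875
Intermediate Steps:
t = -150372 (t = -36 + 9*(-29*(-32)*(-18)) = -36 + 9*(928*(-18)) = -36 + 9*(-16704) = -36 - 150336 = -150372)
f(d) = 5*(8 + d)²/4
(t + f(61))/(555 + 33129) = (-150372 + 5*(8 + 61)²/4)/(555 + 33129) = (-150372 + (5/4)*69²)/33684 = (-150372 + (5/4)*4761)*(1/33684) = (-150372 + 23805/4)*(1/33684) = -577683/4*1/33684 = -192561/44912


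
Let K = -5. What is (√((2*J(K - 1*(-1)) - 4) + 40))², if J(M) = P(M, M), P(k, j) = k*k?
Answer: 68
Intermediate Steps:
P(k, j) = k²
J(M) = M²
(√((2*J(K - 1*(-1)) - 4) + 40))² = (√((2*(-5 - 1*(-1))² - 4) + 40))² = (√((2*(-5 + 1)² - 4) + 40))² = (√((2*(-4)² - 4) + 40))² = (√((2*16 - 4) + 40))² = (√((32 - 4) + 40))² = (√(28 + 40))² = (√68)² = (2*√17)² = 68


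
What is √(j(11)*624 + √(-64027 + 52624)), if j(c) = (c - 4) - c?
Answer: √(-2496 + 3*I*√1267) ≈ 1.0685 + 49.971*I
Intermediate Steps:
j(c) = -4 (j(c) = (-4 + c) - c = -4)
√(j(11)*624 + √(-64027 + 52624)) = √(-4*624 + √(-64027 + 52624)) = √(-2496 + √(-11403)) = √(-2496 + 3*I*√1267)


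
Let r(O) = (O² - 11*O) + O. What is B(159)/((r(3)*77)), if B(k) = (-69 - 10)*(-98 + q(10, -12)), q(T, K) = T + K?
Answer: -7900/1617 ≈ -4.8856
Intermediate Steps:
q(T, K) = K + T
B(k) = 7900 (B(k) = (-69 - 10)*(-98 + (-12 + 10)) = -79*(-98 - 2) = -79*(-100) = 7900)
r(O) = O² - 10*O
B(159)/((r(3)*77)) = 7900/(((3*(-10 + 3))*77)) = 7900/(((3*(-7))*77)) = 7900/((-21*77)) = 7900/(-1617) = 7900*(-1/1617) = -7900/1617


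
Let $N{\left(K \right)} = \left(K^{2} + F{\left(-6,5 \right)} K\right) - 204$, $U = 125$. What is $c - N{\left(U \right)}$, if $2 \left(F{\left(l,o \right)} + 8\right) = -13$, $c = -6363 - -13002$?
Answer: $- \frac{13939}{2} \approx -6969.5$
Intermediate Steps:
$c = 6639$ ($c = -6363 + 13002 = 6639$)
$F{\left(l,o \right)} = - \frac{29}{2}$ ($F{\left(l,o \right)} = -8 + \frac{1}{2} \left(-13\right) = -8 - \frac{13}{2} = - \frac{29}{2}$)
$N{\left(K \right)} = -204 + K^{2} - \frac{29 K}{2}$ ($N{\left(K \right)} = \left(K^{2} - \frac{29 K}{2}\right) - 204 = -204 + K^{2} - \frac{29 K}{2}$)
$c - N{\left(U \right)} = 6639 - \left(-204 + 125^{2} - \frac{3625}{2}\right) = 6639 - \left(-204 + 15625 - \frac{3625}{2}\right) = 6639 - \frac{27217}{2} = - \frac{13939}{2}$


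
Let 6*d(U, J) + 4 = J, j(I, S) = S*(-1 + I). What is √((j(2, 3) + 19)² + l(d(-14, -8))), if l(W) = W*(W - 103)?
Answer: √694 ≈ 26.344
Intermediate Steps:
d(U, J) = -⅔ + J/6
l(W) = W*(-103 + W)
√((j(2, 3) + 19)² + l(d(-14, -8))) = √((3*(-1 + 2) + 19)² + (-⅔ + (⅙)*(-8))*(-103 + (-⅔ + (⅙)*(-8)))) = √((3*1 + 19)² + (-⅔ - 4/3)*(-103 + (-⅔ - 4/3))) = √((3 + 19)² - 2*(-103 - 2)) = √(22² - 2*(-105)) = √(484 + 210) = √694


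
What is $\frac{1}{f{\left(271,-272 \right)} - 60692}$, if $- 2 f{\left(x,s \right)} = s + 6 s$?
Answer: $- \frac{1}{59740} \approx -1.6739 \cdot 10^{-5}$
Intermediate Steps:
$f{\left(x,s \right)} = - \frac{7 s}{2}$ ($f{\left(x,s \right)} = - \frac{s + 6 s}{2} = - \frac{7 s}{2}$)
$\frac{1}{f{\left(271,-272 \right)} - 60692} = \frac{1}{\left(- \frac{7}{2}\right) \left(-272\right) - 60692} = \frac{1}{952 - 60692} = \frac{1}{-59740} = - \frac{1}{59740}$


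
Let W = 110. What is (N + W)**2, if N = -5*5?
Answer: 7225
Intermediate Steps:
N = -25
(N + W)**2 = (-25 + 110)**2 = 85**2 = 7225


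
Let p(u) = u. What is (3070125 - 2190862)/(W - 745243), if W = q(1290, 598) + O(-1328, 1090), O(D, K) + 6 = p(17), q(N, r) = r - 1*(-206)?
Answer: -879263/744428 ≈ -1.1811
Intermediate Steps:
q(N, r) = 206 + r (q(N, r) = r + 206 = 206 + r)
O(D, K) = 11 (O(D, K) = -6 + 17 = 11)
W = 815 (W = (206 + 598) + 11 = 804 + 11 = 815)
(3070125 - 2190862)/(W - 745243) = (3070125 - 2190862)/(815 - 745243) = 879263/(-744428) = 879263*(-1/744428) = -879263/744428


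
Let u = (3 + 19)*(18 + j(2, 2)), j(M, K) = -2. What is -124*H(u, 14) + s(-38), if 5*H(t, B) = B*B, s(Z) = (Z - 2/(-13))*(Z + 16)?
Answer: -261832/65 ≈ -4028.2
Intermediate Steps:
s(Z) = (16 + Z)*(2/13 + Z) (s(Z) = (Z - 2*(-1/13))*(16 + Z) = (Z + 2/13)*(16 + Z) = (2/13 + Z)*(16 + Z) = (16 + Z)*(2/13 + Z))
u = 352 (u = (3 + 19)*(18 - 2) = 22*16 = 352)
H(t, B) = B**2/5 (H(t, B) = (B*B)/5 = B**2/5)
-124*H(u, 14) + s(-38) = -124*14**2/5 + (32/13 + (-38)**2 + (210/13)*(-38)) = -124*196/5 + (32/13 + 1444 - 7980/13) = -124*196/5 + 10824/13 = -24304/5 + 10824/13 = -261832/65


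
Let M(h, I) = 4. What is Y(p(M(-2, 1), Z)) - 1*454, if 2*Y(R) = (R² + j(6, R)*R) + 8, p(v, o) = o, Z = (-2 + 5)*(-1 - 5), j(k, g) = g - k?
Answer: -72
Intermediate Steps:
Z = -18 (Z = 3*(-6) = -18)
Y(R) = 4 + R²/2 + R*(-6 + R)/2 (Y(R) = ((R² + (R - 1*6)*R) + 8)/2 = ((R² + (R - 6)*R) + 8)/2 = ((R² + (-6 + R)*R) + 8)/2 = ((R² + R*(-6 + R)) + 8)/2 = (8 + R² + R*(-6 + R))/2 = 4 + R²/2 + R*(-6 + R)/2)
Y(p(M(-2, 1), Z)) - 1*454 = (4 + (-18)² - 3*(-18)) - 1*454 = (4 + 324 + 54) - 454 = 382 - 454 = -72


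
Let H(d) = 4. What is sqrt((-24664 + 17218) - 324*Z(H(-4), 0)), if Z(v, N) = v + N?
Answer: I*sqrt(8742) ≈ 93.499*I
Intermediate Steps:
Z(v, N) = N + v
sqrt((-24664 + 17218) - 324*Z(H(-4), 0)) = sqrt((-24664 + 17218) - 324*(0 + 4)) = sqrt(-7446 - 324*4) = sqrt(-7446 - 1296) = sqrt(-8742) = I*sqrt(8742)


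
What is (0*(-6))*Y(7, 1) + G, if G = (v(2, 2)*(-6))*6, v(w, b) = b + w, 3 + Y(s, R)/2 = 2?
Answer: -144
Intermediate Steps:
Y(s, R) = -2 (Y(s, R) = -6 + 2*2 = -6 + 4 = -2)
G = -144 (G = ((2 + 2)*(-6))*6 = (4*(-6))*6 = -24*6 = -144)
(0*(-6))*Y(7, 1) + G = (0*(-6))*(-2) - 144 = 0*(-2) - 144 = 0 - 144 = -144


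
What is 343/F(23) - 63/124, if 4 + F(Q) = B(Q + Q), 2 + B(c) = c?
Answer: 10003/1240 ≈ 8.0669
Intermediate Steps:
B(c) = -2 + c
F(Q) = -6 + 2*Q (F(Q) = -4 + (-2 + (Q + Q)) = -4 + (-2 + 2*Q) = -6 + 2*Q)
343/F(23) - 63/124 = 343/(-6 + 2*23) - 63/124 = 343/(-6 + 46) - 63*1/124 = 343/40 - 63/124 = 10003/1240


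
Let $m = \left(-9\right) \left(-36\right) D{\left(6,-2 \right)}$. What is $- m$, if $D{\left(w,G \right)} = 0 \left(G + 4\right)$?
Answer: $0$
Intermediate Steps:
$D{\left(w,G \right)} = 0$ ($D{\left(w,G \right)} = 0 \left(4 + G\right) = 0$)
$m = 0$ ($m = \left(-9\right) \left(-36\right) 0 = 324 \cdot 0 = 0$)
$- m = \left(-1\right) 0 = 0$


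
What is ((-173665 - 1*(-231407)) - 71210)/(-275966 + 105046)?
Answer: 3367/42730 ≈ 0.078797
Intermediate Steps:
((-173665 - 1*(-231407)) - 71210)/(-275966 + 105046) = ((-173665 + 231407) - 71210)/(-170920) = (57742 - 71210)*(-1/170920) = -13468*(-1/170920) = 3367/42730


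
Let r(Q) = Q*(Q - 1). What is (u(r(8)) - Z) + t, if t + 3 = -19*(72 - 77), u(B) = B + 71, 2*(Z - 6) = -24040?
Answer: 12233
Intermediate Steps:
Z = -12014 (Z = 6 + (½)*(-24040) = 6 - 12020 = -12014)
r(Q) = Q*(-1 + Q)
u(B) = 71 + B
t = 92 (t = -3 - 19*(72 - 77) = -3 - 19*(-5) = -3 + 95 = 92)
(u(r(8)) - Z) + t = ((71 + 8*(-1 + 8)) - 1*(-12014)) + 92 = ((71 + 8*7) + 12014) + 92 = ((71 + 56) + 12014) + 92 = (127 + 12014) + 92 = 12141 + 92 = 12233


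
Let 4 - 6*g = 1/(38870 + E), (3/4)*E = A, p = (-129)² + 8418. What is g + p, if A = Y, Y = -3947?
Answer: 15159394273/604932 ≈ 25060.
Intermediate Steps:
A = -3947
p = 25059 (p = 16641 + 8418 = 25059)
E = -15788/3 (E = (4/3)*(-3947) = -15788/3 ≈ -5262.7)
g = 403285/604932 (g = ⅔ - 1/(6*(38870 - 15788/3)) = ⅔ - 1/(6*100822/3) = ⅔ - ⅙*3/100822 = ⅔ - 1/201644 = 403285/604932 ≈ 0.66666)
g + p = 403285/604932 + 25059 = 15159394273/604932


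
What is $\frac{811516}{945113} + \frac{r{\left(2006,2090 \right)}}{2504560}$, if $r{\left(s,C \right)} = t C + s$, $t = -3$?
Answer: $\frac{253557568891}{295886526910} \approx 0.85694$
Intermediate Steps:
$r{\left(s,C \right)} = s - 3 C$ ($r{\left(s,C \right)} = - 3 C + s = s - 3 C$)
$\frac{811516}{945113} + \frac{r{\left(2006,2090 \right)}}{2504560} = \frac{811516}{945113} + \frac{2006 - 6270}{2504560} = 811516 \cdot \frac{1}{945113} + \left(2006 - 6270\right) \frac{1}{2504560} = \frac{811516}{945113} - \frac{533}{313070} = \frac{253557568891}{295886526910}$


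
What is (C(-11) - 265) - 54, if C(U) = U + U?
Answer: -341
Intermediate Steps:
C(U) = 2*U
(C(-11) - 265) - 54 = (2*(-11) - 265) - 54 = (-22 - 265) - 54 = -287 - 54 = -341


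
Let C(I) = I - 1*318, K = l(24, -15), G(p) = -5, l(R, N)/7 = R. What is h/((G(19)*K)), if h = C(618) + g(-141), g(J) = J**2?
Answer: -961/40 ≈ -24.025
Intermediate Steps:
l(R, N) = 7*R
K = 168 (K = 7*24 = 168)
C(I) = -318 + I (C(I) = I - 318 = -318 + I)
h = 20181 (h = (-318 + 618) + (-141)**2 = 300 + 19881 = 20181)
h/((G(19)*K)) = 20181/((-5*168)) = 20181/(-840) = 20181*(-1/840) = -961/40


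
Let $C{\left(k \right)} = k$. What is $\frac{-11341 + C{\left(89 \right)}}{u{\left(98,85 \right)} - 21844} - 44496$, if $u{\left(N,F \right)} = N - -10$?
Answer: $- \frac{241788451}{5434} \approx -44496.0$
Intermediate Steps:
$u{\left(N,F \right)} = 10 + N$ ($u{\left(N,F \right)} = N + 10 = 10 + N$)
$\frac{-11341 + C{\left(89 \right)}}{u{\left(98,85 \right)} - 21844} - 44496 = \frac{-11341 + 89}{\left(10 + 98\right) - 21844} - 44496 = - \frac{11252}{108 - 21844} - 44496 = - \frac{11252}{-21736} - 44496 = \left(-11252\right) \left(- \frac{1}{21736}\right) - 44496 = \frac{2813}{5434} - 44496 = - \frac{241788451}{5434}$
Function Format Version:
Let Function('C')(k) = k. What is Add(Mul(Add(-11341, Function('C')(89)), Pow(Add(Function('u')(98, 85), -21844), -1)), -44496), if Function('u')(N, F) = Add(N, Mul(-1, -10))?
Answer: Rational(-241788451, 5434) ≈ -44496.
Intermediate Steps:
Function('u')(N, F) = Add(10, N) (Function('u')(N, F) = Add(N, 10) = Add(10, N))
Add(Mul(Add(-11341, Function('C')(89)), Pow(Add(Function('u')(98, 85), -21844), -1)), -44496) = Add(Mul(Add(-11341, 89), Pow(Add(Add(10, 98), -21844), -1)), -44496) = Add(Mul(-11252, Pow(Add(108, -21844), -1)), -44496) = Add(Mul(-11252, Pow(-21736, -1)), -44496) = Add(Mul(-11252, Rational(-1, 21736)), -44496) = Add(Rational(2813, 5434), -44496) = Rational(-241788451, 5434)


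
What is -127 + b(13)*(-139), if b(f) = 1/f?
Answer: -1790/13 ≈ -137.69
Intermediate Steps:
-127 + b(13)*(-139) = -127 - 139/13 = -1790/13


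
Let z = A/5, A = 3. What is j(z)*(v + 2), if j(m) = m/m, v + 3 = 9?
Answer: 8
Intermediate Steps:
v = 6 (v = -3 + 9 = 6)
z = ⅗ (z = 3/5 = 3*(⅕) = ⅗ ≈ 0.60000)
j(m) = 1
j(z)*(v + 2) = 1*(6 + 2) = 1*8 = 8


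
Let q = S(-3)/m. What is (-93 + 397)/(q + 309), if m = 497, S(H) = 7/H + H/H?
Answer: 453264/460715 ≈ 0.98383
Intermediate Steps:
S(H) = 1 + 7/H (S(H) = 7/H + 1 = 1 + 7/H)
q = -4/1491 (q = ((7 - 3)/(-3))/497 = -1/3*4*(1/497) = -4/3*1/497 = -4/1491 ≈ -0.0026828)
(-93 + 397)/(q + 309) = (-93 + 397)/(-4/1491 + 309) = 304/(460715/1491) = 304*(1491/460715) = 453264/460715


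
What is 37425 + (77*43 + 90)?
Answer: 40826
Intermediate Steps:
37425 + (77*43 + 90) = 37425 + (3311 + 90) = 37425 + 3401 = 40826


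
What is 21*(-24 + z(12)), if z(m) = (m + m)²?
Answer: 11592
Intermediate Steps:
z(m) = 4*m² (z(m) = (2*m)² = 4*m²)
21*(-24 + z(12)) = 21*(-24 + 4*12²) = 21*(-24 + 4*144) = 21*(-24 + 576) = 21*552 = 11592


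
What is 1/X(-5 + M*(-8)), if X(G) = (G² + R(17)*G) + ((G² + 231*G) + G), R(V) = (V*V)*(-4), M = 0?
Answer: 1/4670 ≈ 0.00021413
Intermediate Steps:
R(V) = -4*V² (R(V) = V²*(-4) = -4*V²)
X(G) = -924*G + 2*G² (X(G) = (G² + (-4*17²)*G) + ((G² + 231*G) + G) = (G² + (-4*289)*G) + (G² + 232*G) = (G² - 1156*G) + (G² + 232*G) = -924*G + 2*G²)
1/X(-5 + M*(-8)) = 1/(2*(-5 + 0*(-8))*(-462 + (-5 + 0*(-8)))) = 1/(2*(-5 + 0)*(-462 + (-5 + 0))) = 1/(2*(-5)*(-462 - 5)) = 1/(2*(-5)*(-467)) = 1/4670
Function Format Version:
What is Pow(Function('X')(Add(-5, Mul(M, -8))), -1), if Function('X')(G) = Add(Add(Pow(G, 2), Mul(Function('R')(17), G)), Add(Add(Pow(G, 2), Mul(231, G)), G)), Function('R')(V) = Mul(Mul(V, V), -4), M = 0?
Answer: Rational(1, 4670) ≈ 0.00021413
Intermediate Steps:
Function('R')(V) = Mul(-4, Pow(V, 2)) (Function('R')(V) = Mul(Pow(V, 2), -4) = Mul(-4, Pow(V, 2)))
Function('X')(G) = Add(Mul(-924, G), Mul(2, Pow(G, 2))) (Function('X')(G) = Add(Add(Pow(G, 2), Mul(Mul(-4, Pow(17, 2)), G)), Add(Add(Pow(G, 2), Mul(231, G)), G)) = Add(Add(Pow(G, 2), Mul(Mul(-4, 289), G)), Add(Pow(G, 2), Mul(232, G))) = Add(Add(Pow(G, 2), Mul(-1156, G)), Add(Pow(G, 2), Mul(232, G))) = Add(Mul(-924, G), Mul(2, Pow(G, 2))))
Pow(Function('X')(Add(-5, Mul(M, -8))), -1) = Pow(Mul(2, Add(-5, Mul(0, -8)), Add(-462, Add(-5, Mul(0, -8)))), -1) = Pow(Mul(2, Add(-5, 0), Add(-462, Add(-5, 0))), -1) = Pow(Mul(2, -5, Add(-462, -5)), -1) = Pow(Mul(2, -5, -467), -1) = Pow(4670, -1) = Rational(1, 4670)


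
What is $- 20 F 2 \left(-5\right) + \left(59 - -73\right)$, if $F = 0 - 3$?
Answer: $-468$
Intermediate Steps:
$F = -3$ ($F = 0 - 3 = -3$)
$- 20 F 2 \left(-5\right) + \left(59 - -73\right) = - 20 \left(-3\right) 2 \left(-5\right) + \left(59 - -73\right) = - 20 \left(\left(-6\right) \left(-5\right)\right) + \left(59 + 73\right) = \left(-20\right) 30 + 132 = -600 + 132 = -468$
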